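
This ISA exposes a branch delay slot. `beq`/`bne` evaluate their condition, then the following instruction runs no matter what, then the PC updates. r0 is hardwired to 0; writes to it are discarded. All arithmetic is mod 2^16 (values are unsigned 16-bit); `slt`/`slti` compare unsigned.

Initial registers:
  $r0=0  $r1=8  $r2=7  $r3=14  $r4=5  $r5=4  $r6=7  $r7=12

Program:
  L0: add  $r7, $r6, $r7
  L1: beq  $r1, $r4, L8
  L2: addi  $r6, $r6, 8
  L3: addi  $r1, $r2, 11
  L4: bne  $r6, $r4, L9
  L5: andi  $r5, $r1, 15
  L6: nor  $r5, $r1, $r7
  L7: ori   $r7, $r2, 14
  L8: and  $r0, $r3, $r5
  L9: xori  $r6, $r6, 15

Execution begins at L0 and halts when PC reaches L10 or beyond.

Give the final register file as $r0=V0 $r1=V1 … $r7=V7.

$r0=0 $r1=18 $r2=7 $r3=14 $r4=5 $r5=2 $r6=0 $r7=19

  step pc=0: add  $r7, $r6, $r7  regs=(0,8,7,14,5,4,7,19)
  step pc=1: beq  $r1, $r4, L8  cond=F  regs=(0,8,7,14,5,4,7,19)
  step pc=2: addi  $r6, $r6, 8  regs=(0,8,7,14,5,4,15,19)
  step pc=3: addi  $r1, $r2, 11  regs=(0,18,7,14,5,4,15,19)
  step pc=4: bne  $r6, $r4, L9  cond=T  regs=(0,18,7,14,5,4,15,19)
  step pc=5: andi  $r5, $r1, 15  regs=(0,18,7,14,5,2,15,19)
  step pc=9: xori  $r6, $r6, 15  regs=(0,18,7,14,5,2,0,19)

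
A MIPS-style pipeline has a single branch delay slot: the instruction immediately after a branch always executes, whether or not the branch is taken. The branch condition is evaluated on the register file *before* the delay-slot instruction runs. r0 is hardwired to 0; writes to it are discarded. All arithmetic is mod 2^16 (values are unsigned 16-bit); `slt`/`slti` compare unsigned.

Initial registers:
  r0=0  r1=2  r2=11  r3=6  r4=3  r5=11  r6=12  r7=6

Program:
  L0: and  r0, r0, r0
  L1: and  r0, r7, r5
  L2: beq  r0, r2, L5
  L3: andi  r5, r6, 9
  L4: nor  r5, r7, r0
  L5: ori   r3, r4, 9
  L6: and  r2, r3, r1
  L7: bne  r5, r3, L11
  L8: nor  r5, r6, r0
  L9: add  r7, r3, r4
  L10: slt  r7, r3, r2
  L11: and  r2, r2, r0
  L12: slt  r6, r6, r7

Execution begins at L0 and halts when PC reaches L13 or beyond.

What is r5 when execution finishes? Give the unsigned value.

65523

#0 and  r0, r0, r0 ; 0/2/11/6/3/11/12/6
#1 and  r0, r7, r5 ; 0/2/11/6/3/11/12/6
#2 beq  r0, r2, L5 ; 0/2/11/6/3/11/12/6 ; →fallthru
#3 andi  r5, r6, 9 ; 0/2/11/6/3/8/12/6
#4 nor  r5, r7, r0 ; 0/2/11/6/3/65529/12/6
#5 ori   r3, r4, 9 ; 0/2/11/11/3/65529/12/6
#6 and  r2, r3, r1 ; 0/2/2/11/3/65529/12/6
#7 bne  r5, r3, L11 ; 0/2/2/11/3/65529/12/6 ; →target
#8 nor  r5, r6, r0 ; 0/2/2/11/3/65523/12/6
#11 and  r2, r2, r0 ; 0/2/0/11/3/65523/12/6
#12 slt  r6, r6, r7 ; 0/2/0/11/3/65523/0/6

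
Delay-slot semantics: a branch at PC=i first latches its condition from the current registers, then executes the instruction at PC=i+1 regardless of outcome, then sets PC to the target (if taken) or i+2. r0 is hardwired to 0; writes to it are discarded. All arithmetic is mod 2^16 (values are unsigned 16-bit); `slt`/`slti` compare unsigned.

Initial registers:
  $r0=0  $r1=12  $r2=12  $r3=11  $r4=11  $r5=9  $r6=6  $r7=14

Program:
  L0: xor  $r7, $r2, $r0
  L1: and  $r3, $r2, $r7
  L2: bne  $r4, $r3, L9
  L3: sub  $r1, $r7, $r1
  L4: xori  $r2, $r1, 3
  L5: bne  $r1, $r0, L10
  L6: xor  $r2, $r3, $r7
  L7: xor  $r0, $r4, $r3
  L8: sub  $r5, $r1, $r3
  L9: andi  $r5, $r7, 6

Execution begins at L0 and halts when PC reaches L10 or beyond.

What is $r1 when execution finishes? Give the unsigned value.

PC=0  xor  $r7, $r2, $r0     | $r0=0 $r1=12 $r2=12 $r3=11 $r4=11 $r5=9 $r6=6 $r7=12
PC=1  and  $r3, $r2, $r7     | $r0=0 $r1=12 $r2=12 $r3=12 $r4=11 $r5=9 $r6=6 $r7=12
PC=2  bne  $r4, $r3, L9      | $r0=0 $r1=12 $r2=12 $r3=12 $r4=11 $r5=9 $r6=6 $r7=12  [TAKEN]
PC=3  sub  $r1, $r7, $r1     | $r0=0 $r1=0 $r2=12 $r3=12 $r4=11 $r5=9 $r6=6 $r7=12
PC=9  andi  $r5, $r7, 6      | $r0=0 $r1=0 $r2=12 $r3=12 $r4=11 $r5=4 $r6=6 $r7=12

0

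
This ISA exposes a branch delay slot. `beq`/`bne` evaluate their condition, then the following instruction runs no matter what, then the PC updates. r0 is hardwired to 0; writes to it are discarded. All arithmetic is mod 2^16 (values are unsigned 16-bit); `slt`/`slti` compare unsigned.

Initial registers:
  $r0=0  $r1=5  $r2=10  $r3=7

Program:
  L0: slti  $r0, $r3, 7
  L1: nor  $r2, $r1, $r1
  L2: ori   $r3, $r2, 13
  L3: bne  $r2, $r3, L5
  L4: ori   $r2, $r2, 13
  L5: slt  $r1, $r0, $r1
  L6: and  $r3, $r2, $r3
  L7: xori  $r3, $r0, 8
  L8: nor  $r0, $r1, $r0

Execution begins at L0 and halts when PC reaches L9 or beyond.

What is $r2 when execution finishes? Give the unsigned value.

65535

  step pc=0: slti  $r0, $r3, 7  regs=(0,5,10,7)
  step pc=1: nor  $r2, $r1, $r1  regs=(0,5,65530,7)
  step pc=2: ori   $r3, $r2, 13  regs=(0,5,65530,65535)
  step pc=3: bne  $r2, $r3, L5  cond=T  regs=(0,5,65530,65535)
  step pc=4: ori   $r2, $r2, 13  regs=(0,5,65535,65535)
  step pc=5: slt  $r1, $r0, $r1  regs=(0,1,65535,65535)
  step pc=6: and  $r3, $r2, $r3  regs=(0,1,65535,65535)
  step pc=7: xori  $r3, $r0, 8  regs=(0,1,65535,8)
  step pc=8: nor  $r0, $r1, $r0  regs=(0,1,65535,8)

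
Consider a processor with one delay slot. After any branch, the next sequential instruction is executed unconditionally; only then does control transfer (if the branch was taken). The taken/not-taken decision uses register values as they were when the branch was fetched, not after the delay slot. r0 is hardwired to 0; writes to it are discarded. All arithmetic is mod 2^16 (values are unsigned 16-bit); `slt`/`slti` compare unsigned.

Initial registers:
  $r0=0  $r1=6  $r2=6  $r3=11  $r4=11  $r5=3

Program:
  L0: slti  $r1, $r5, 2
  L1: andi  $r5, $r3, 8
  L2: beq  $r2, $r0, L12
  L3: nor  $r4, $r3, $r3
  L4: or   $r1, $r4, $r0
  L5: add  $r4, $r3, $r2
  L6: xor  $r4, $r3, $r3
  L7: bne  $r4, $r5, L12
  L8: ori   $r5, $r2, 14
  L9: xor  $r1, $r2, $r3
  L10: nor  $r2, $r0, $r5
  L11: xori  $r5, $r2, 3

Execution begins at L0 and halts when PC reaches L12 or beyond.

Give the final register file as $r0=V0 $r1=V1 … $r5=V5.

[0] slti  $r1, $r5, 2  →  {$r0:0, $r1:0, $r2:6, $r3:11, $r4:11, $r5:3}
[1] andi  $r5, $r3, 8  →  {$r0:0, $r1:0, $r2:6, $r3:11, $r4:11, $r5:8}
[2] beq  $r2, $r0, L12  →  {$r0:0, $r1:0, $r2:6, $r3:11, $r4:11, $r5:8}  ⟨branch fallthrough⟩
[3] nor  $r4, $r3, $r3  →  {$r0:0, $r1:0, $r2:6, $r3:11, $r4:65524, $r5:8}
[4] or   $r1, $r4, $r0  →  {$r0:0, $r1:65524, $r2:6, $r3:11, $r4:65524, $r5:8}
[5] add  $r4, $r3, $r2  →  {$r0:0, $r1:65524, $r2:6, $r3:11, $r4:17, $r5:8}
[6] xor  $r4, $r3, $r3  →  {$r0:0, $r1:65524, $r2:6, $r3:11, $r4:0, $r5:8}
[7] bne  $r4, $r5, L12  →  {$r0:0, $r1:65524, $r2:6, $r3:11, $r4:0, $r5:8}  ⟨branch taken⟩
[8] ori   $r5, $r2, 14  →  {$r0:0, $r1:65524, $r2:6, $r3:11, $r4:0, $r5:14}

$r0=0 $r1=65524 $r2=6 $r3=11 $r4=0 $r5=14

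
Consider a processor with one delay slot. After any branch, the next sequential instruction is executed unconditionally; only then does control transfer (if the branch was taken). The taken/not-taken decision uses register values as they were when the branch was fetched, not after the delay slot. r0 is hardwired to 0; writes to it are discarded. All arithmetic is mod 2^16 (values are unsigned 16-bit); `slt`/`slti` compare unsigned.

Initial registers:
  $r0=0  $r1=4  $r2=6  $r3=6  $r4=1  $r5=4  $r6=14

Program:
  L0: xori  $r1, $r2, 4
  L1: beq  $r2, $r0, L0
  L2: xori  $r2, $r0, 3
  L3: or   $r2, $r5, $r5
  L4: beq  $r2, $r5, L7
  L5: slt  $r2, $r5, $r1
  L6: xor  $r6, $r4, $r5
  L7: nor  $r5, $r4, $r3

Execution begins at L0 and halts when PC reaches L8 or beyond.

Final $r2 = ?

[0] xori  $r1, $r2, 4  →  {$r0:0, $r1:2, $r2:6, $r3:6, $r4:1, $r5:4, $r6:14}
[1] beq  $r2, $r0, L0  →  {$r0:0, $r1:2, $r2:6, $r3:6, $r4:1, $r5:4, $r6:14}  ⟨branch fallthrough⟩
[2] xori  $r2, $r0, 3  →  {$r0:0, $r1:2, $r2:3, $r3:6, $r4:1, $r5:4, $r6:14}
[3] or   $r2, $r5, $r5  →  {$r0:0, $r1:2, $r2:4, $r3:6, $r4:1, $r5:4, $r6:14}
[4] beq  $r2, $r5, L7  →  {$r0:0, $r1:2, $r2:4, $r3:6, $r4:1, $r5:4, $r6:14}  ⟨branch taken⟩
[5] slt  $r2, $r5, $r1  →  {$r0:0, $r1:2, $r2:0, $r3:6, $r4:1, $r5:4, $r6:14}
[7] nor  $r5, $r4, $r3  →  {$r0:0, $r1:2, $r2:0, $r3:6, $r4:1, $r5:65528, $r6:14}

0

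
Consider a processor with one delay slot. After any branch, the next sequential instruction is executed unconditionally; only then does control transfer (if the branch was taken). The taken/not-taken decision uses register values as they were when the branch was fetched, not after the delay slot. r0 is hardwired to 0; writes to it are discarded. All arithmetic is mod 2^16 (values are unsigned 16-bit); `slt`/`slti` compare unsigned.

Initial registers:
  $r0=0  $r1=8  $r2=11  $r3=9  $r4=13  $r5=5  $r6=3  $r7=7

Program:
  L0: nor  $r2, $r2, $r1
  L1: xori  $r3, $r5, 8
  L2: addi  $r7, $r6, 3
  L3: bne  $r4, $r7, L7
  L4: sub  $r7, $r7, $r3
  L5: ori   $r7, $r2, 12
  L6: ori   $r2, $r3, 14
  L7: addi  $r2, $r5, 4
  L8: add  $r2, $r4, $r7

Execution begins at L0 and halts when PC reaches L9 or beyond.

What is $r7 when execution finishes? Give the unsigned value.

  step pc=0: nor  $r2, $r2, $r1  regs=(0,8,65524,9,13,5,3,7)
  step pc=1: xori  $r3, $r5, 8  regs=(0,8,65524,13,13,5,3,7)
  step pc=2: addi  $r7, $r6, 3  regs=(0,8,65524,13,13,5,3,6)
  step pc=3: bne  $r4, $r7, L7  cond=T  regs=(0,8,65524,13,13,5,3,6)
  step pc=4: sub  $r7, $r7, $r3  regs=(0,8,65524,13,13,5,3,65529)
  step pc=7: addi  $r2, $r5, 4  regs=(0,8,9,13,13,5,3,65529)
  step pc=8: add  $r2, $r4, $r7  regs=(0,8,6,13,13,5,3,65529)

65529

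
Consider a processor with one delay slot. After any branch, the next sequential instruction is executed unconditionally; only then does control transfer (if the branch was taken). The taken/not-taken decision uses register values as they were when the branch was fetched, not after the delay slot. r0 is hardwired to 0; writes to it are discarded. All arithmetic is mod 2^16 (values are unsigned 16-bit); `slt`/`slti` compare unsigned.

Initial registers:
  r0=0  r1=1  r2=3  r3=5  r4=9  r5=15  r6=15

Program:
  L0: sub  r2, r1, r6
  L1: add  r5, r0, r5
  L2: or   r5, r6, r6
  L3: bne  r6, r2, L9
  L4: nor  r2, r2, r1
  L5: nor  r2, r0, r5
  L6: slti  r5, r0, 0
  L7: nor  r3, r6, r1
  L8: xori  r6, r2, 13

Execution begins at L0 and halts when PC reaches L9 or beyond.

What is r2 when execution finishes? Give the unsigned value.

PC=0  sub  r2, r1, r6        | r0=0 r1=1 r2=65522 r3=5 r4=9 r5=15 r6=15
PC=1  add  r5, r0, r5        | r0=0 r1=1 r2=65522 r3=5 r4=9 r5=15 r6=15
PC=2  or   r5, r6, r6        | r0=0 r1=1 r2=65522 r3=5 r4=9 r5=15 r6=15
PC=3  bne  r6, r2, L9        | r0=0 r1=1 r2=65522 r3=5 r4=9 r5=15 r6=15  [TAKEN]
PC=4  nor  r2, r2, r1        | r0=0 r1=1 r2=12 r3=5 r4=9 r5=15 r6=15

12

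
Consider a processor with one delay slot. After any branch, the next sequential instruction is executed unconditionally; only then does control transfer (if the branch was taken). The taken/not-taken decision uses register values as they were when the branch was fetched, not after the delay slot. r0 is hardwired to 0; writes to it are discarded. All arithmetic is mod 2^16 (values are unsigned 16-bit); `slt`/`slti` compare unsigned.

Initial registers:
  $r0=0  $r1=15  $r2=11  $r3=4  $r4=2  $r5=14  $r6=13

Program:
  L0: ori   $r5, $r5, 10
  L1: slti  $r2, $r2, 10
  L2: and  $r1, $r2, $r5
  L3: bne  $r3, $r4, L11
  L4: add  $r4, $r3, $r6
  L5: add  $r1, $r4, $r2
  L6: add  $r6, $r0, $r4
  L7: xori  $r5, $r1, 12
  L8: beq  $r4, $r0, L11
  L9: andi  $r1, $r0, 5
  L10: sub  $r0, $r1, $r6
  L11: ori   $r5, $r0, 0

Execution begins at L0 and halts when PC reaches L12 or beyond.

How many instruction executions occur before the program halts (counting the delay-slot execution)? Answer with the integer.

6

PC=0  ori   $r5, $r5, 10     | $r0=0 $r1=15 $r2=11 $r3=4 $r4=2 $r5=14 $r6=13
PC=1  slti  $r2, $r2, 10     | $r0=0 $r1=15 $r2=0 $r3=4 $r4=2 $r5=14 $r6=13
PC=2  and  $r1, $r2, $r5     | $r0=0 $r1=0 $r2=0 $r3=4 $r4=2 $r5=14 $r6=13
PC=3  bne  $r3, $r4, L11     | $r0=0 $r1=0 $r2=0 $r3=4 $r4=2 $r5=14 $r6=13  [TAKEN]
PC=4  add  $r4, $r3, $r6     | $r0=0 $r1=0 $r2=0 $r3=4 $r4=17 $r5=14 $r6=13
PC=11 ori   $r5, $r0, 0      | $r0=0 $r1=0 $r2=0 $r3=4 $r4=17 $r5=0 $r6=13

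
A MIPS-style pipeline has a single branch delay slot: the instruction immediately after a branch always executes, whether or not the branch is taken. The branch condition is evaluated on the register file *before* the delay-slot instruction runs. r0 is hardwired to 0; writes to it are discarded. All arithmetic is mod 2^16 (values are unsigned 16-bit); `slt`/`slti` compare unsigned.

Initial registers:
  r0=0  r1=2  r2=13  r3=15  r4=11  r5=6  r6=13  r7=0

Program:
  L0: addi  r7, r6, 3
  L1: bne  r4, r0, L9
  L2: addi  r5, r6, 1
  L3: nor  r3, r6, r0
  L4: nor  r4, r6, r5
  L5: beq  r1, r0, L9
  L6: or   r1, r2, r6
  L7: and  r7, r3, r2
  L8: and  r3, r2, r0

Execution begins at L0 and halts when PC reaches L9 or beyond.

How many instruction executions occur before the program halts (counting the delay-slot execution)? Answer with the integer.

[0] addi  r7, r6, 3  →  {r0:0, r1:2, r2:13, r3:15, r4:11, r5:6, r6:13, r7:16}
[1] bne  r4, r0, L9  →  {r0:0, r1:2, r2:13, r3:15, r4:11, r5:6, r6:13, r7:16}  ⟨branch taken⟩
[2] addi  r5, r6, 1  →  {r0:0, r1:2, r2:13, r3:15, r4:11, r5:14, r6:13, r7:16}

3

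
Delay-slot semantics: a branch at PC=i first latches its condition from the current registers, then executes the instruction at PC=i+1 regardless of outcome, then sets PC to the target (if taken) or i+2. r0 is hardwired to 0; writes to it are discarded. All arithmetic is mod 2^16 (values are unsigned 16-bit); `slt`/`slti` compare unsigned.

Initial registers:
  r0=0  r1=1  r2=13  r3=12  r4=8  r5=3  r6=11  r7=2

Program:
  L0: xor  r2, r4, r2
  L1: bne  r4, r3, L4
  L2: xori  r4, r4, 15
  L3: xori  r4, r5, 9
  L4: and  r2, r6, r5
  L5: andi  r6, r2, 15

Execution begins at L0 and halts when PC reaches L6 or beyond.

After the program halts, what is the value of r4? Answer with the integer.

#0 xor  r2, r4, r2 ; 0/1/5/12/8/3/11/2
#1 bne  r4, r3, L4 ; 0/1/5/12/8/3/11/2 ; →target
#2 xori  r4, r4, 15 ; 0/1/5/12/7/3/11/2
#4 and  r2, r6, r5 ; 0/1/3/12/7/3/11/2
#5 andi  r6, r2, 15 ; 0/1/3/12/7/3/3/2

7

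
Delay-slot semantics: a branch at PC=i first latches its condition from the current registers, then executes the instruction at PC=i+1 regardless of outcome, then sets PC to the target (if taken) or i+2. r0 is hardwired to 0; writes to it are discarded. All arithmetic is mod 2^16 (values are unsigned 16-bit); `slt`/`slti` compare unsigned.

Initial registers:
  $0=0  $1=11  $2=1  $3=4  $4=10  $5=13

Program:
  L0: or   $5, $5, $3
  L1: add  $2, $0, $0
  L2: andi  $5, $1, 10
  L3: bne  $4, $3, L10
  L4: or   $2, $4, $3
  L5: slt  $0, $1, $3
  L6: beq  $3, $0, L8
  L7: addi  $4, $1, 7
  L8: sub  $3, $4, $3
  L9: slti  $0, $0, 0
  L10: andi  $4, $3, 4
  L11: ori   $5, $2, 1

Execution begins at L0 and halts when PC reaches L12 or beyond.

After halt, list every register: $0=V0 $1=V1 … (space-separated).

PC=0  or   $5, $5, $3        | $0=0 $1=11 $2=1 $3=4 $4=10 $5=13
PC=1  add  $2, $0, $0        | $0=0 $1=11 $2=0 $3=4 $4=10 $5=13
PC=2  andi  $5, $1, 10       | $0=0 $1=11 $2=0 $3=4 $4=10 $5=10
PC=3  bne  $4, $3, L10       | $0=0 $1=11 $2=0 $3=4 $4=10 $5=10  [TAKEN]
PC=4  or   $2, $4, $3        | $0=0 $1=11 $2=14 $3=4 $4=10 $5=10
PC=10 andi  $4, $3, 4        | $0=0 $1=11 $2=14 $3=4 $4=4 $5=10
PC=11 ori   $5, $2, 1        | $0=0 $1=11 $2=14 $3=4 $4=4 $5=15

$0=0 $1=11 $2=14 $3=4 $4=4 $5=15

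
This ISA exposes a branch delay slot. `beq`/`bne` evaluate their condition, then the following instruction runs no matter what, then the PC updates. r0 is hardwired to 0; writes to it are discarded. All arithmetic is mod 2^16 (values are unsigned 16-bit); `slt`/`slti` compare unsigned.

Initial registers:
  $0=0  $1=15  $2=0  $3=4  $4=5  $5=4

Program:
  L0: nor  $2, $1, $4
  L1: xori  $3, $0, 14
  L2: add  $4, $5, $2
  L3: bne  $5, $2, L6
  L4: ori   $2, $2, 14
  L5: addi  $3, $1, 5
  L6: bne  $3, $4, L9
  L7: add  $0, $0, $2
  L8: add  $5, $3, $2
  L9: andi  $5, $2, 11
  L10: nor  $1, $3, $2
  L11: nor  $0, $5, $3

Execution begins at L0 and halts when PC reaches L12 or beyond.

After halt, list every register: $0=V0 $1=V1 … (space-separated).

PC=0  nor  $2, $1, $4        | $0=0 $1=15 $2=65520 $3=4 $4=5 $5=4
PC=1  xori  $3, $0, 14       | $0=0 $1=15 $2=65520 $3=14 $4=5 $5=4
PC=2  add  $4, $5, $2        | $0=0 $1=15 $2=65520 $3=14 $4=65524 $5=4
PC=3  bne  $5, $2, L6        | $0=0 $1=15 $2=65520 $3=14 $4=65524 $5=4  [TAKEN]
PC=4  ori   $2, $2, 14       | $0=0 $1=15 $2=65534 $3=14 $4=65524 $5=4
PC=6  bne  $3, $4, L9        | $0=0 $1=15 $2=65534 $3=14 $4=65524 $5=4  [TAKEN]
PC=7  add  $0, $0, $2        | $0=0 $1=15 $2=65534 $3=14 $4=65524 $5=4
PC=9  andi  $5, $2, 11       | $0=0 $1=15 $2=65534 $3=14 $4=65524 $5=10
PC=10 nor  $1, $3, $2        | $0=0 $1=1 $2=65534 $3=14 $4=65524 $5=10
PC=11 nor  $0, $5, $3        | $0=0 $1=1 $2=65534 $3=14 $4=65524 $5=10

$0=0 $1=1 $2=65534 $3=14 $4=65524 $5=10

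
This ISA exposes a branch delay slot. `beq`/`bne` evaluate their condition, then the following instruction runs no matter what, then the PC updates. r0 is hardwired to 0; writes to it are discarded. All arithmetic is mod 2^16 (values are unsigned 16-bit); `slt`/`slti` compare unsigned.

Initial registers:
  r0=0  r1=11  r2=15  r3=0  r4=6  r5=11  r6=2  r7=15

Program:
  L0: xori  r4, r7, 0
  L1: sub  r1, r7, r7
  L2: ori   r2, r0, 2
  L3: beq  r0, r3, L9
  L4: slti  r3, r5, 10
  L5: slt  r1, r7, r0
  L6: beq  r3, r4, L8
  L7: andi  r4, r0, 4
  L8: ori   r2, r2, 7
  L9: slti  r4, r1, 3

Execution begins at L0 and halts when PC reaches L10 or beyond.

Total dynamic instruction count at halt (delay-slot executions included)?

6

#0 xori  r4, r7, 0 ; 0/11/15/0/15/11/2/15
#1 sub  r1, r7, r7 ; 0/0/15/0/15/11/2/15
#2 ori   r2, r0, 2 ; 0/0/2/0/15/11/2/15
#3 beq  r0, r3, L9 ; 0/0/2/0/15/11/2/15 ; →target
#4 slti  r3, r5, 10 ; 0/0/2/0/15/11/2/15
#9 slti  r4, r1, 3 ; 0/0/2/0/1/11/2/15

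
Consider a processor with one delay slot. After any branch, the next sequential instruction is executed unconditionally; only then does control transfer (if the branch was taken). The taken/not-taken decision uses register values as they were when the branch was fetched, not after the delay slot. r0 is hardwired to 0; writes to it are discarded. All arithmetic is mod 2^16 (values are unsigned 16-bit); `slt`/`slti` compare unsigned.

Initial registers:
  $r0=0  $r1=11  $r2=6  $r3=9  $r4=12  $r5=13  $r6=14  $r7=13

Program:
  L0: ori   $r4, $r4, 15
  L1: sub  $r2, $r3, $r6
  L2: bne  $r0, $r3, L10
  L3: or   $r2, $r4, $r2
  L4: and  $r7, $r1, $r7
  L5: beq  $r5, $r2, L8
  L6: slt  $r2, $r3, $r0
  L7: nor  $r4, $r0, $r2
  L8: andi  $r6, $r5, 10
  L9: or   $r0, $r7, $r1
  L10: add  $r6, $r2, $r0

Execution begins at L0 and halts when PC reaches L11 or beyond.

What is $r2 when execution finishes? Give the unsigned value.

  step pc=0: ori   $r4, $r4, 15  regs=(0,11,6,9,15,13,14,13)
  step pc=1: sub  $r2, $r3, $r6  regs=(0,11,65531,9,15,13,14,13)
  step pc=2: bne  $r0, $r3, L10  cond=T  regs=(0,11,65531,9,15,13,14,13)
  step pc=3: or   $r2, $r4, $r2  regs=(0,11,65535,9,15,13,14,13)
  step pc=10: add  $r6, $r2, $r0  regs=(0,11,65535,9,15,13,65535,13)

65535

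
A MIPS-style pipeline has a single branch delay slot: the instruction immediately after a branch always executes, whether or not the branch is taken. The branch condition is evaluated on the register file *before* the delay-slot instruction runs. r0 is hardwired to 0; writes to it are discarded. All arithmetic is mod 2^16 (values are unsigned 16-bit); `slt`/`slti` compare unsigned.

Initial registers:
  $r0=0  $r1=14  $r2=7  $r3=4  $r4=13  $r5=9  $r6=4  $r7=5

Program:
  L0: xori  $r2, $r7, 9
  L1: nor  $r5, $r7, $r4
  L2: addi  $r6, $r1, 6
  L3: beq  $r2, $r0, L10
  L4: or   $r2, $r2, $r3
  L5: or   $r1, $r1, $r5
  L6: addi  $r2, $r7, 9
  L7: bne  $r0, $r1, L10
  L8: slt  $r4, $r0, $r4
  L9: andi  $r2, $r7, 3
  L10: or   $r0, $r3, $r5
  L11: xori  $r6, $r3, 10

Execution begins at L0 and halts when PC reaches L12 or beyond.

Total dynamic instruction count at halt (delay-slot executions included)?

11

[0] xori  $r2, $r7, 9  →  {$r0:0, $r1:14, $r2:12, $r3:4, $r4:13, $r5:9, $r6:4, $r7:5}
[1] nor  $r5, $r7, $r4  →  {$r0:0, $r1:14, $r2:12, $r3:4, $r4:13, $r5:65522, $r6:4, $r7:5}
[2] addi  $r6, $r1, 6  →  {$r0:0, $r1:14, $r2:12, $r3:4, $r4:13, $r5:65522, $r6:20, $r7:5}
[3] beq  $r2, $r0, L10  →  {$r0:0, $r1:14, $r2:12, $r3:4, $r4:13, $r5:65522, $r6:20, $r7:5}  ⟨branch fallthrough⟩
[4] or   $r2, $r2, $r3  →  {$r0:0, $r1:14, $r2:12, $r3:4, $r4:13, $r5:65522, $r6:20, $r7:5}
[5] or   $r1, $r1, $r5  →  {$r0:0, $r1:65534, $r2:12, $r3:4, $r4:13, $r5:65522, $r6:20, $r7:5}
[6] addi  $r2, $r7, 9  →  {$r0:0, $r1:65534, $r2:14, $r3:4, $r4:13, $r5:65522, $r6:20, $r7:5}
[7] bne  $r0, $r1, L10  →  {$r0:0, $r1:65534, $r2:14, $r3:4, $r4:13, $r5:65522, $r6:20, $r7:5}  ⟨branch taken⟩
[8] slt  $r4, $r0, $r4  →  {$r0:0, $r1:65534, $r2:14, $r3:4, $r4:1, $r5:65522, $r6:20, $r7:5}
[10] or   $r0, $r3, $r5  →  {$r0:0, $r1:65534, $r2:14, $r3:4, $r4:1, $r5:65522, $r6:20, $r7:5}
[11] xori  $r6, $r3, 10  →  {$r0:0, $r1:65534, $r2:14, $r3:4, $r4:1, $r5:65522, $r6:14, $r7:5}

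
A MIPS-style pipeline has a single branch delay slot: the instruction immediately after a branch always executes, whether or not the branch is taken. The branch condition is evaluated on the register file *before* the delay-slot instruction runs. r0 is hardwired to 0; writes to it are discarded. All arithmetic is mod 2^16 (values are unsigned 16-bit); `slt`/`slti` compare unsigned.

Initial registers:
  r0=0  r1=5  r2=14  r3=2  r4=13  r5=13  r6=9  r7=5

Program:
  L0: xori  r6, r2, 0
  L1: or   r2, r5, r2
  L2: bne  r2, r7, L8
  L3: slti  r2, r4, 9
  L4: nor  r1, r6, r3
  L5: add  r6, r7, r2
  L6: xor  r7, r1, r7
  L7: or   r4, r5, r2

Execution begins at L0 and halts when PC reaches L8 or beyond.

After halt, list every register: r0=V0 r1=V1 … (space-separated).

r0=0 r1=5 r2=0 r3=2 r4=13 r5=13 r6=14 r7=5

[0] xori  r6, r2, 0  →  {r0:0, r1:5, r2:14, r3:2, r4:13, r5:13, r6:14, r7:5}
[1] or   r2, r5, r2  →  {r0:0, r1:5, r2:15, r3:2, r4:13, r5:13, r6:14, r7:5}
[2] bne  r2, r7, L8  →  {r0:0, r1:5, r2:15, r3:2, r4:13, r5:13, r6:14, r7:5}  ⟨branch taken⟩
[3] slti  r2, r4, 9  →  {r0:0, r1:5, r2:0, r3:2, r4:13, r5:13, r6:14, r7:5}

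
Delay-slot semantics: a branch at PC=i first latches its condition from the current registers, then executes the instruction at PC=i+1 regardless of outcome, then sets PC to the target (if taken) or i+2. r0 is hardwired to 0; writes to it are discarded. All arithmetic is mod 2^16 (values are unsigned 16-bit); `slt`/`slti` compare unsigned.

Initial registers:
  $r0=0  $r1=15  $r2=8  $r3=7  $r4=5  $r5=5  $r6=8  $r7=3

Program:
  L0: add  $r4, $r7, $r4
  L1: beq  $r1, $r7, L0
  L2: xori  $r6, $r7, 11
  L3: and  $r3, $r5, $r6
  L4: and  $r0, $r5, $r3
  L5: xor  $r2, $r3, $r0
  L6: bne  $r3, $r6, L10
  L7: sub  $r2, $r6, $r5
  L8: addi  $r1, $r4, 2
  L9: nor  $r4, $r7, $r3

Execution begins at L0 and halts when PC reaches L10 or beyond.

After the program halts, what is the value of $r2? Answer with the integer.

3

  step pc=0: add  $r4, $r7, $r4  regs=(0,15,8,7,8,5,8,3)
  step pc=1: beq  $r1, $r7, L0  cond=F  regs=(0,15,8,7,8,5,8,3)
  step pc=2: xori  $r6, $r7, 11  regs=(0,15,8,7,8,5,8,3)
  step pc=3: and  $r3, $r5, $r6  regs=(0,15,8,0,8,5,8,3)
  step pc=4: and  $r0, $r5, $r3  regs=(0,15,8,0,8,5,8,3)
  step pc=5: xor  $r2, $r3, $r0  regs=(0,15,0,0,8,5,8,3)
  step pc=6: bne  $r3, $r6, L10  cond=T  regs=(0,15,0,0,8,5,8,3)
  step pc=7: sub  $r2, $r6, $r5  regs=(0,15,3,0,8,5,8,3)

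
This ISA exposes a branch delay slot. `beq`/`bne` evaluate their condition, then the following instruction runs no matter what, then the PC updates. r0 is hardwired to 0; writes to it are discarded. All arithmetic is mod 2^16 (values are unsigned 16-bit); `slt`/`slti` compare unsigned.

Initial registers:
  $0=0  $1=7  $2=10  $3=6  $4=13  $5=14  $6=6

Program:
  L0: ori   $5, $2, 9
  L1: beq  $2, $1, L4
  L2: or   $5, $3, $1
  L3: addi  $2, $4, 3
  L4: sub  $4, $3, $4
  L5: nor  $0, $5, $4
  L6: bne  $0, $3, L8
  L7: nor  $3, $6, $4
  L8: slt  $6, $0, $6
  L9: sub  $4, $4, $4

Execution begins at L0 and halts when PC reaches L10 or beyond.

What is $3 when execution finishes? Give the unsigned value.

0

PC=0  ori   $5, $2, 9        | $0=0 $1=7 $2=10 $3=6 $4=13 $5=11 $6=6
PC=1  beq  $2, $1, L4        | $0=0 $1=7 $2=10 $3=6 $4=13 $5=11 $6=6  [not taken]
PC=2  or   $5, $3, $1        | $0=0 $1=7 $2=10 $3=6 $4=13 $5=7 $6=6
PC=3  addi  $2, $4, 3        | $0=0 $1=7 $2=16 $3=6 $4=13 $5=7 $6=6
PC=4  sub  $4, $3, $4        | $0=0 $1=7 $2=16 $3=6 $4=65529 $5=7 $6=6
PC=5  nor  $0, $5, $4        | $0=0 $1=7 $2=16 $3=6 $4=65529 $5=7 $6=6
PC=6  bne  $0, $3, L8        | $0=0 $1=7 $2=16 $3=6 $4=65529 $5=7 $6=6  [TAKEN]
PC=7  nor  $3, $6, $4        | $0=0 $1=7 $2=16 $3=0 $4=65529 $5=7 $6=6
PC=8  slt  $6, $0, $6        | $0=0 $1=7 $2=16 $3=0 $4=65529 $5=7 $6=1
PC=9  sub  $4, $4, $4        | $0=0 $1=7 $2=16 $3=0 $4=0 $5=7 $6=1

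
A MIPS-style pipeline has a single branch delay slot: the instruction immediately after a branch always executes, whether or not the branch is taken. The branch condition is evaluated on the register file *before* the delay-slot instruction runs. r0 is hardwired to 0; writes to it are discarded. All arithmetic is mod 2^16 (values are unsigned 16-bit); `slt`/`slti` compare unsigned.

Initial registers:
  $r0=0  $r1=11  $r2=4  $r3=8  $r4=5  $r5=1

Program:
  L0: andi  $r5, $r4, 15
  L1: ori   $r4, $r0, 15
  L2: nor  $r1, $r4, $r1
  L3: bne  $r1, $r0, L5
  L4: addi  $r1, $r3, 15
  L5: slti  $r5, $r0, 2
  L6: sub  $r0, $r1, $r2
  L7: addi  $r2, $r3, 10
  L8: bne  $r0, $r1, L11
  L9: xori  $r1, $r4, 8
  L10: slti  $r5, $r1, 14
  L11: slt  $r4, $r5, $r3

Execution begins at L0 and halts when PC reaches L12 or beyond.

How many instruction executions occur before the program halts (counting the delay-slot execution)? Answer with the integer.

[0] andi  $r5, $r4, 15  →  {$r0:0, $r1:11, $r2:4, $r3:8, $r4:5, $r5:5}
[1] ori   $r4, $r0, 15  →  {$r0:0, $r1:11, $r2:4, $r3:8, $r4:15, $r5:5}
[2] nor  $r1, $r4, $r1  →  {$r0:0, $r1:65520, $r2:4, $r3:8, $r4:15, $r5:5}
[3] bne  $r1, $r0, L5  →  {$r0:0, $r1:65520, $r2:4, $r3:8, $r4:15, $r5:5}  ⟨branch taken⟩
[4] addi  $r1, $r3, 15  →  {$r0:0, $r1:23, $r2:4, $r3:8, $r4:15, $r5:5}
[5] slti  $r5, $r0, 2  →  {$r0:0, $r1:23, $r2:4, $r3:8, $r4:15, $r5:1}
[6] sub  $r0, $r1, $r2  →  {$r0:0, $r1:23, $r2:4, $r3:8, $r4:15, $r5:1}
[7] addi  $r2, $r3, 10  →  {$r0:0, $r1:23, $r2:18, $r3:8, $r4:15, $r5:1}
[8] bne  $r0, $r1, L11  →  {$r0:0, $r1:23, $r2:18, $r3:8, $r4:15, $r5:1}  ⟨branch taken⟩
[9] xori  $r1, $r4, 8  →  {$r0:0, $r1:7, $r2:18, $r3:8, $r4:15, $r5:1}
[11] slt  $r4, $r5, $r3  →  {$r0:0, $r1:7, $r2:18, $r3:8, $r4:1, $r5:1}

11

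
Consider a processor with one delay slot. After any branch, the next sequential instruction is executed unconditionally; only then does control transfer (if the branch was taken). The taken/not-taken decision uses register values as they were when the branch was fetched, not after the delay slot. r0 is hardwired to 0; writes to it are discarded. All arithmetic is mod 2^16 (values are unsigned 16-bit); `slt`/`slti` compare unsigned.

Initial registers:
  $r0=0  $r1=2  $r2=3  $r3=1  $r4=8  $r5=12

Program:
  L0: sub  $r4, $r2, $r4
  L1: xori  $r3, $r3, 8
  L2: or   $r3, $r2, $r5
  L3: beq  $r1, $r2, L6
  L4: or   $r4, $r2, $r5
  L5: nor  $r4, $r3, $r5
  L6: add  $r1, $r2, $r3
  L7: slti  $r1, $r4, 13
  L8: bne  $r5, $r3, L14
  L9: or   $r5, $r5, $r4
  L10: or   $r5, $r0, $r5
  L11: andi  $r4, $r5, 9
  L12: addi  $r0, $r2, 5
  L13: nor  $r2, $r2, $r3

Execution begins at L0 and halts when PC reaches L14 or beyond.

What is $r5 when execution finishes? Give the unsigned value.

65532

#0 sub  $r4, $r2, $r4 ; 0/2/3/1/65531/12
#1 xori  $r3, $r3, 8 ; 0/2/3/9/65531/12
#2 or   $r3, $r2, $r5 ; 0/2/3/15/65531/12
#3 beq  $r1, $r2, L6 ; 0/2/3/15/65531/12 ; →fallthru
#4 or   $r4, $r2, $r5 ; 0/2/3/15/15/12
#5 nor  $r4, $r3, $r5 ; 0/2/3/15/65520/12
#6 add  $r1, $r2, $r3 ; 0/18/3/15/65520/12
#7 slti  $r1, $r4, 13 ; 0/0/3/15/65520/12
#8 bne  $r5, $r3, L14 ; 0/0/3/15/65520/12 ; →target
#9 or   $r5, $r5, $r4 ; 0/0/3/15/65520/65532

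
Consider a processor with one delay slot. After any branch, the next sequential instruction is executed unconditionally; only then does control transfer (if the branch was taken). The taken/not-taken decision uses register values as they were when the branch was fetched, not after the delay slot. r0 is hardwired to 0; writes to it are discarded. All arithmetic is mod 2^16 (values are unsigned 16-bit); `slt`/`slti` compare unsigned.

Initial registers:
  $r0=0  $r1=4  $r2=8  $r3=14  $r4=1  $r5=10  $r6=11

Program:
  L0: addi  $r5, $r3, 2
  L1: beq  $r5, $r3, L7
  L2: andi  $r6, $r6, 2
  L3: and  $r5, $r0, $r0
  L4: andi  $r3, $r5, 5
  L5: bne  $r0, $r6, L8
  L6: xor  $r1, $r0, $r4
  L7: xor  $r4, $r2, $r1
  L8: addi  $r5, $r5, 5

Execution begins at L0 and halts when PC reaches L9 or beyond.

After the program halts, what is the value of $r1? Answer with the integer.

PC=0  addi  $r5, $r3, 2      | $r0=0 $r1=4 $r2=8 $r3=14 $r4=1 $r5=16 $r6=11
PC=1  beq  $r5, $r3, L7      | $r0=0 $r1=4 $r2=8 $r3=14 $r4=1 $r5=16 $r6=11  [not taken]
PC=2  andi  $r6, $r6, 2      | $r0=0 $r1=4 $r2=8 $r3=14 $r4=1 $r5=16 $r6=2
PC=3  and  $r5, $r0, $r0     | $r0=0 $r1=4 $r2=8 $r3=14 $r4=1 $r5=0 $r6=2
PC=4  andi  $r3, $r5, 5      | $r0=0 $r1=4 $r2=8 $r3=0 $r4=1 $r5=0 $r6=2
PC=5  bne  $r0, $r6, L8      | $r0=0 $r1=4 $r2=8 $r3=0 $r4=1 $r5=0 $r6=2  [TAKEN]
PC=6  xor  $r1, $r0, $r4     | $r0=0 $r1=1 $r2=8 $r3=0 $r4=1 $r5=0 $r6=2
PC=8  addi  $r5, $r5, 5      | $r0=0 $r1=1 $r2=8 $r3=0 $r4=1 $r5=5 $r6=2

1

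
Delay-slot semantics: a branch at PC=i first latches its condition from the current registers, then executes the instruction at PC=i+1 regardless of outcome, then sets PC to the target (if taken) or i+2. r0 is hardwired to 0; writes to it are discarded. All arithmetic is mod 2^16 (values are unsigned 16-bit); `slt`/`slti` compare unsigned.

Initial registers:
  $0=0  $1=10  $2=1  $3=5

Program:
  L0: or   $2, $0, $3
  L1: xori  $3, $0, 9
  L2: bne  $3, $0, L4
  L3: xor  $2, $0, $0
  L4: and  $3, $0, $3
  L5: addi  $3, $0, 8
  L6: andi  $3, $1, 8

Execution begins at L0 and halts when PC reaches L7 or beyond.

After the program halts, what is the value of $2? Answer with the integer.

[0] or   $2, $0, $3  →  {$0:0, $1:10, $2:5, $3:5}
[1] xori  $3, $0, 9  →  {$0:0, $1:10, $2:5, $3:9}
[2] bne  $3, $0, L4  →  {$0:0, $1:10, $2:5, $3:9}  ⟨branch taken⟩
[3] xor  $2, $0, $0  →  {$0:0, $1:10, $2:0, $3:9}
[4] and  $3, $0, $3  →  {$0:0, $1:10, $2:0, $3:0}
[5] addi  $3, $0, 8  →  {$0:0, $1:10, $2:0, $3:8}
[6] andi  $3, $1, 8  →  {$0:0, $1:10, $2:0, $3:8}

0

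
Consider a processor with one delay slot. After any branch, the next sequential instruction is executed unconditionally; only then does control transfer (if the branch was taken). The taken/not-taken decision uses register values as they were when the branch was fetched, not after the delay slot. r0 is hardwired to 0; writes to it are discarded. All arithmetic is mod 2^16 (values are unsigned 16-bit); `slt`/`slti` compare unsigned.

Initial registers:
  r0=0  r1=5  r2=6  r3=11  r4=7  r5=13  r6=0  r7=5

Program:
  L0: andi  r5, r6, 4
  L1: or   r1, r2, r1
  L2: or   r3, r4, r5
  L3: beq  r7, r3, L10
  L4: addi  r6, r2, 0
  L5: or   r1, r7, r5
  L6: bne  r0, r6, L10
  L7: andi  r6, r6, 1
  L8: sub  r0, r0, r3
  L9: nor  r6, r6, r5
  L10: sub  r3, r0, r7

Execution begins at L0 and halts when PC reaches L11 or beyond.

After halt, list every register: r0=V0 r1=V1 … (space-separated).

r0=0 r1=5 r2=6 r3=65531 r4=7 r5=0 r6=0 r7=5

PC=0  andi  r5, r6, 4        | r0=0 r1=5 r2=6 r3=11 r4=7 r5=0 r6=0 r7=5
PC=1  or   r1, r2, r1        | r0=0 r1=7 r2=6 r3=11 r4=7 r5=0 r6=0 r7=5
PC=2  or   r3, r4, r5        | r0=0 r1=7 r2=6 r3=7 r4=7 r5=0 r6=0 r7=5
PC=3  beq  r7, r3, L10       | r0=0 r1=7 r2=6 r3=7 r4=7 r5=0 r6=0 r7=5  [not taken]
PC=4  addi  r6, r2, 0        | r0=0 r1=7 r2=6 r3=7 r4=7 r5=0 r6=6 r7=5
PC=5  or   r1, r7, r5        | r0=0 r1=5 r2=6 r3=7 r4=7 r5=0 r6=6 r7=5
PC=6  bne  r0, r6, L10       | r0=0 r1=5 r2=6 r3=7 r4=7 r5=0 r6=6 r7=5  [TAKEN]
PC=7  andi  r6, r6, 1        | r0=0 r1=5 r2=6 r3=7 r4=7 r5=0 r6=0 r7=5
PC=10 sub  r3, r0, r7        | r0=0 r1=5 r2=6 r3=65531 r4=7 r5=0 r6=0 r7=5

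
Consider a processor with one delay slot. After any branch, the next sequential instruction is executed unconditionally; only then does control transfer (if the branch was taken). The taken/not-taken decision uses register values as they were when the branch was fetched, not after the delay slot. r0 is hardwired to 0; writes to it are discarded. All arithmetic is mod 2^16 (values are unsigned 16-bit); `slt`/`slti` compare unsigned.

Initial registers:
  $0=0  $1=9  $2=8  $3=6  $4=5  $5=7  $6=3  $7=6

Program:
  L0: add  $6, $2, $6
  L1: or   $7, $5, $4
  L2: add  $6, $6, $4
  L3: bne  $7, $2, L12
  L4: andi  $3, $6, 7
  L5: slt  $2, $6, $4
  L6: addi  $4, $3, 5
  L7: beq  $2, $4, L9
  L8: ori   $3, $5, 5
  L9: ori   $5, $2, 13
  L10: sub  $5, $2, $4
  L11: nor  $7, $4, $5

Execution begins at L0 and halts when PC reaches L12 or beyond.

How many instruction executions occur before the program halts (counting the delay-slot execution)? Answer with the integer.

5

PC=0  add  $6, $2, $6        | $0=0 $1=9 $2=8 $3=6 $4=5 $5=7 $6=11 $7=6
PC=1  or   $7, $5, $4        | $0=0 $1=9 $2=8 $3=6 $4=5 $5=7 $6=11 $7=7
PC=2  add  $6, $6, $4        | $0=0 $1=9 $2=8 $3=6 $4=5 $5=7 $6=16 $7=7
PC=3  bne  $7, $2, L12       | $0=0 $1=9 $2=8 $3=6 $4=5 $5=7 $6=16 $7=7  [TAKEN]
PC=4  andi  $3, $6, 7        | $0=0 $1=9 $2=8 $3=0 $4=5 $5=7 $6=16 $7=7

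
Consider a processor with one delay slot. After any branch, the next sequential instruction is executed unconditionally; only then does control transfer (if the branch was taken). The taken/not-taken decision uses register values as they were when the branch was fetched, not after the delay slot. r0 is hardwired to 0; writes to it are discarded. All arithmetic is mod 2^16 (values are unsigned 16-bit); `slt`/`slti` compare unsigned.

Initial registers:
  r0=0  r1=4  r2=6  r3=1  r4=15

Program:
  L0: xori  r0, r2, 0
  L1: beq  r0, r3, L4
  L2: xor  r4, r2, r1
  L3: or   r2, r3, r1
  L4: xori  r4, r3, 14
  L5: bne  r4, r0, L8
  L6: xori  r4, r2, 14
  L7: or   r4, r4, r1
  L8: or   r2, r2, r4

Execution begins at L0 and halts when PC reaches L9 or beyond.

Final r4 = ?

11

#0 xori  r0, r2, 0 ; 0/4/6/1/15
#1 beq  r0, r3, L4 ; 0/4/6/1/15 ; →fallthru
#2 xor  r4, r2, r1 ; 0/4/6/1/2
#3 or   r2, r3, r1 ; 0/4/5/1/2
#4 xori  r4, r3, 14 ; 0/4/5/1/15
#5 bne  r4, r0, L8 ; 0/4/5/1/15 ; →target
#6 xori  r4, r2, 14 ; 0/4/5/1/11
#8 or   r2, r2, r4 ; 0/4/15/1/11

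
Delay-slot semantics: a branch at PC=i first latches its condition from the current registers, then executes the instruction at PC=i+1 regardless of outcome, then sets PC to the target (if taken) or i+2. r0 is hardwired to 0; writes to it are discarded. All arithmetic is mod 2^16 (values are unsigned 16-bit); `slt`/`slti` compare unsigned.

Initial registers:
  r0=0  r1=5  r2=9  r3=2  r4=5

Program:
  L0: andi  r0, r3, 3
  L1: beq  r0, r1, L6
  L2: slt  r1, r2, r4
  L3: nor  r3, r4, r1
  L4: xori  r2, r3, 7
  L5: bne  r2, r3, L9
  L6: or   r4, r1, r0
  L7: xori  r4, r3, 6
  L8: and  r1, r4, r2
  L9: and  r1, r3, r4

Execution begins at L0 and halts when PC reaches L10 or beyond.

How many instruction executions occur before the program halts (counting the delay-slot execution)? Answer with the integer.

8

#0 andi  r0, r3, 3 ; 0/5/9/2/5
#1 beq  r0, r1, L6 ; 0/5/9/2/5 ; →fallthru
#2 slt  r1, r2, r4 ; 0/0/9/2/5
#3 nor  r3, r4, r1 ; 0/0/9/65530/5
#4 xori  r2, r3, 7 ; 0/0/65533/65530/5
#5 bne  r2, r3, L9 ; 0/0/65533/65530/5 ; →target
#6 or   r4, r1, r0 ; 0/0/65533/65530/0
#9 and  r1, r3, r4 ; 0/0/65533/65530/0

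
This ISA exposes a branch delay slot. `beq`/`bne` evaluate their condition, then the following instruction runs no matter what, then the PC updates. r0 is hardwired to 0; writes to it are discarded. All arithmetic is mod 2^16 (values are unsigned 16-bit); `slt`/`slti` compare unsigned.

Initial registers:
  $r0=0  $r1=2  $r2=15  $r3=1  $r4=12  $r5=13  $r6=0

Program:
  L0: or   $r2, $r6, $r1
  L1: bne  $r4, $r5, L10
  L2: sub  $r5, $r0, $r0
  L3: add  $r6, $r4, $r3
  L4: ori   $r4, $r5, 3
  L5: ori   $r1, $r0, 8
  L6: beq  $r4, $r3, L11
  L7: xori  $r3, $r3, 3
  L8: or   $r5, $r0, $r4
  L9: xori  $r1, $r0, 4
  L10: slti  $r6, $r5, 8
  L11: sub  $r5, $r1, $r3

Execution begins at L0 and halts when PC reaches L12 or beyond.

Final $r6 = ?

#0 or   $r2, $r6, $r1 ; 0/2/2/1/12/13/0
#1 bne  $r4, $r5, L10 ; 0/2/2/1/12/13/0 ; →target
#2 sub  $r5, $r0, $r0 ; 0/2/2/1/12/0/0
#10 slti  $r6, $r5, 8 ; 0/2/2/1/12/0/1
#11 sub  $r5, $r1, $r3 ; 0/2/2/1/12/1/1

1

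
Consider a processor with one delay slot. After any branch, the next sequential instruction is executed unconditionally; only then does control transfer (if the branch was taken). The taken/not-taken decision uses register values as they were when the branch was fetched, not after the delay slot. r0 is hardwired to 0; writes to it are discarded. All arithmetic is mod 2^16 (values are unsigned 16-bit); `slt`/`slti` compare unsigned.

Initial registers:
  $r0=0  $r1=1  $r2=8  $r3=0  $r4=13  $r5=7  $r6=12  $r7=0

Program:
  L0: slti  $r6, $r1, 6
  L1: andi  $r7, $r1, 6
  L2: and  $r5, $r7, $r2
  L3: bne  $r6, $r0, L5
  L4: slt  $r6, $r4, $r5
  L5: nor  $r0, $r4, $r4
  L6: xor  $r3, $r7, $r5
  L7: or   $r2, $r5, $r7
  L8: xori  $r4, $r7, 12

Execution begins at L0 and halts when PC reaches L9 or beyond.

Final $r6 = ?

  step pc=0: slti  $r6, $r1, 6  regs=(0,1,8,0,13,7,1,0)
  step pc=1: andi  $r7, $r1, 6  regs=(0,1,8,0,13,7,1,0)
  step pc=2: and  $r5, $r7, $r2  regs=(0,1,8,0,13,0,1,0)
  step pc=3: bne  $r6, $r0, L5  cond=T  regs=(0,1,8,0,13,0,1,0)
  step pc=4: slt  $r6, $r4, $r5  regs=(0,1,8,0,13,0,0,0)
  step pc=5: nor  $r0, $r4, $r4  regs=(0,1,8,0,13,0,0,0)
  step pc=6: xor  $r3, $r7, $r5  regs=(0,1,8,0,13,0,0,0)
  step pc=7: or   $r2, $r5, $r7  regs=(0,1,0,0,13,0,0,0)
  step pc=8: xori  $r4, $r7, 12  regs=(0,1,0,0,12,0,0,0)

0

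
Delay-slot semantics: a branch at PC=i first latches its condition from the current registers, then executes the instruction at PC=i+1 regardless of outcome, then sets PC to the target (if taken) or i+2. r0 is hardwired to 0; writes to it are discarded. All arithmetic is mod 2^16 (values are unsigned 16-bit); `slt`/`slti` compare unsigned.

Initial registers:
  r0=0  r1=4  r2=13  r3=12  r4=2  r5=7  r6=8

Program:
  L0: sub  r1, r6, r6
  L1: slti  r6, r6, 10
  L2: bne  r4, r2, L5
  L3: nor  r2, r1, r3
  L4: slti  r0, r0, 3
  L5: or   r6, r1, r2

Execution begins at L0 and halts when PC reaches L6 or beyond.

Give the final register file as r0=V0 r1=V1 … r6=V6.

r0=0 r1=0 r2=65523 r3=12 r4=2 r5=7 r6=65523

  step pc=0: sub  r1, r6, r6  regs=(0,0,13,12,2,7,8)
  step pc=1: slti  r6, r6, 10  regs=(0,0,13,12,2,7,1)
  step pc=2: bne  r4, r2, L5  cond=T  regs=(0,0,13,12,2,7,1)
  step pc=3: nor  r2, r1, r3  regs=(0,0,65523,12,2,7,1)
  step pc=5: or   r6, r1, r2  regs=(0,0,65523,12,2,7,65523)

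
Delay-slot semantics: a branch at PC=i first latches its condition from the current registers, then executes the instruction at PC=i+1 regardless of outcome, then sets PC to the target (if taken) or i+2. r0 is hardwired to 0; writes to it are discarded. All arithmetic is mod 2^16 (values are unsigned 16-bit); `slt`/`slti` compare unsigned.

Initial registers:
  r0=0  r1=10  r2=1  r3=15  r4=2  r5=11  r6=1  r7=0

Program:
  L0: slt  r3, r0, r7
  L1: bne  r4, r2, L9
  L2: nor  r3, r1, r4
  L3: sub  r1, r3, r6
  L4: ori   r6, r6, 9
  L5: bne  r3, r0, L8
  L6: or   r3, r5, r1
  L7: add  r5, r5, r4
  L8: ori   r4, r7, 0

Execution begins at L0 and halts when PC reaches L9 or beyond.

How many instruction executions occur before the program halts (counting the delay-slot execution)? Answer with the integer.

#0 slt  r3, r0, r7 ; 0/10/1/0/2/11/1/0
#1 bne  r4, r2, L9 ; 0/10/1/0/2/11/1/0 ; →target
#2 nor  r3, r1, r4 ; 0/10/1/65525/2/11/1/0

3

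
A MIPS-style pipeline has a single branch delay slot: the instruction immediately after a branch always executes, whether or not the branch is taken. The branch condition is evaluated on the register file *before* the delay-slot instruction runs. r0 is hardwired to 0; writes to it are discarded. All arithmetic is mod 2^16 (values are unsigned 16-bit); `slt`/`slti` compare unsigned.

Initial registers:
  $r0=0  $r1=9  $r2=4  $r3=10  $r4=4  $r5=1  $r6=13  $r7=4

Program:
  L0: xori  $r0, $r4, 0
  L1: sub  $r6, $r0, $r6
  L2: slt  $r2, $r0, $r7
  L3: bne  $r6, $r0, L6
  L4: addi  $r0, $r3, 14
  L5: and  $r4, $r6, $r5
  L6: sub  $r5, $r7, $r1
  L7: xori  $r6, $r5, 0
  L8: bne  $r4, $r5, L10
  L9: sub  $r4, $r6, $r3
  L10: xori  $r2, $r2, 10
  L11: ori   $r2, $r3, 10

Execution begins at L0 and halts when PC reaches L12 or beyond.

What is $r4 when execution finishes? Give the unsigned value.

65521

[0] xori  $r0, $r4, 0  →  {$r0:0, $r1:9, $r2:4, $r3:10, $r4:4, $r5:1, $r6:13, $r7:4}
[1] sub  $r6, $r0, $r6  →  {$r0:0, $r1:9, $r2:4, $r3:10, $r4:4, $r5:1, $r6:65523, $r7:4}
[2] slt  $r2, $r0, $r7  →  {$r0:0, $r1:9, $r2:1, $r3:10, $r4:4, $r5:1, $r6:65523, $r7:4}
[3] bne  $r6, $r0, L6  →  {$r0:0, $r1:9, $r2:1, $r3:10, $r4:4, $r5:1, $r6:65523, $r7:4}  ⟨branch taken⟩
[4] addi  $r0, $r3, 14  →  {$r0:0, $r1:9, $r2:1, $r3:10, $r4:4, $r5:1, $r6:65523, $r7:4}
[6] sub  $r5, $r7, $r1  →  {$r0:0, $r1:9, $r2:1, $r3:10, $r4:4, $r5:65531, $r6:65523, $r7:4}
[7] xori  $r6, $r5, 0  →  {$r0:0, $r1:9, $r2:1, $r3:10, $r4:4, $r5:65531, $r6:65531, $r7:4}
[8] bne  $r4, $r5, L10  →  {$r0:0, $r1:9, $r2:1, $r3:10, $r4:4, $r5:65531, $r6:65531, $r7:4}  ⟨branch taken⟩
[9] sub  $r4, $r6, $r3  →  {$r0:0, $r1:9, $r2:1, $r3:10, $r4:65521, $r5:65531, $r6:65531, $r7:4}
[10] xori  $r2, $r2, 10  →  {$r0:0, $r1:9, $r2:11, $r3:10, $r4:65521, $r5:65531, $r6:65531, $r7:4}
[11] ori   $r2, $r3, 10  →  {$r0:0, $r1:9, $r2:10, $r3:10, $r4:65521, $r5:65531, $r6:65531, $r7:4}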